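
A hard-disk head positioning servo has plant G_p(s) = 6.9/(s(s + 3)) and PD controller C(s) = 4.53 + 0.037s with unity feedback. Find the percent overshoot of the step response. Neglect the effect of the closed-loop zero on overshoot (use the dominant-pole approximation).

38.4%

Forward path: (4.53 + 0.037s)·6.9/(s(s+3)). The closed-loop characteristic equation is s² + (3 + 6.9·0.037)s + 6.9·4.53 = 0.
That is s² + 3.255s + 31.26 = 0, so ω_n = 5.591 rad/s and ζ = 3.255/(2·5.591) = 0.2911.
%OS = 100·exp(−πζ/√(1−ζ²)) = 38.4%.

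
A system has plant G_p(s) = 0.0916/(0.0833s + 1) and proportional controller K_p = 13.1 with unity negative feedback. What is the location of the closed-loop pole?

Closed loop: T(s) = K_p·G_p/(1+K_p·G_p) = 1.2/(0.0833s + 1 + 1.2), with pole at s = −(1 + 1.2)/0.0833 = −26.41.

s = -26.41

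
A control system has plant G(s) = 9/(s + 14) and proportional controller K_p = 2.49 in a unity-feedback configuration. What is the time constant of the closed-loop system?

Closed-loop transfer function: T(s) = K_p·G(s)/(1 + K_p·G(s)) = 22.41/(s + 14 + 22.41) = 22.41/(s + 36.41).
Time constant τ = 1/36.41 = 0.0275 s.

τ = 0.0275 s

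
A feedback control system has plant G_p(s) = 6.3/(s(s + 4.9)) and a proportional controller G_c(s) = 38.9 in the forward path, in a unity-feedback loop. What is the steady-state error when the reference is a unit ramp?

0.02

The loop has one pole at the origin (type 1). Velocity error constant K_v = lim_{s→0} s·G_c(s)G_p(s) = 38.9·6.3/4.9 = 50.01.
Steady-state error to a unit ramp: e_ss = 1/K_v = 0.02.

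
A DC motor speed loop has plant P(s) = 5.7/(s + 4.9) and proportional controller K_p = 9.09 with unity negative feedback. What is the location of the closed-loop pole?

s = -56.71

Closed-loop transfer function: T(s) = K_p·P(s)/(1 + K_p·P(s)) = 51.81/(s + 4.9 + 51.81) = 51.81/(s + 56.71).
The closed-loop pole is at s = −56.71.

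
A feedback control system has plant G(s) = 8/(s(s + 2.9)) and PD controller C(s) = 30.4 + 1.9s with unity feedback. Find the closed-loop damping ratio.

Forward path: (30.4 + 1.9s)·8/(s(s+2.9)). The closed-loop characteristic equation is s² + (2.9 + 8·1.9)s + 8·30.4 = 0.
That is s² + 18.1s + 243.2 = 0, so ω_n = 15.59 rad/s and ζ = 18.1/(2·15.59) = 0.5803.

ζ = 0.58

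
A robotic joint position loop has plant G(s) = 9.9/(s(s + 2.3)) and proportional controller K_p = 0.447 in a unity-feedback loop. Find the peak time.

T_p = 1.78 s

From 1 + K_pG(s) = 0: s² + 2.3s + 4.425 = 0 ⇒ ω_n = 2.104, ζ = 0.5467.
Damped frequency ω_d = ω_n√(1−ζ²) = 1.761 rad/s, so peak time T_p = π/ω_d = 1.78 s.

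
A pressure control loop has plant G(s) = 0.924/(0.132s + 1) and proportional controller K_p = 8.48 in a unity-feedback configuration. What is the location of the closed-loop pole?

s = -66.94

Closed loop: T(s) = K_p·G/(1+K_p·G) = 7.836/(0.132s + 1 + 7.836), with pole at s = −(1 + 7.836)/0.132 = −66.94.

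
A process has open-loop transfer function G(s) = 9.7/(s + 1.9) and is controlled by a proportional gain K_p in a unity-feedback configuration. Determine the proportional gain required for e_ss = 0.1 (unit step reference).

K_p = 1.76

The loop is type 0, so e_ss(step) = 1/(1 + K_pos) with K_pos = K_p·G(0).
G(0) = 5.105. Require 1/(1 + K_p·5.105) = 0.1, so 1 + 5.105·K_p = 10.
K_p = (10 − 1)/5.105 = 1.76.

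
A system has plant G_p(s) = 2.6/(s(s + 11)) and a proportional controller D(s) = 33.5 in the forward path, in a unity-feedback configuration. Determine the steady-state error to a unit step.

0

The open loop D(s)G_p(s) has a pole at the origin (type 1), so the static position error constant is infinite and e_ss = 1/(1+∞) = 0.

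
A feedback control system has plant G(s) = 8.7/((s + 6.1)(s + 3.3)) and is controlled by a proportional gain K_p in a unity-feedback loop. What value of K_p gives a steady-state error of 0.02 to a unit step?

Steady-state error for a unit step on this type-0 loop is 1/(1 + K_p·G(0)).
G(0) = 0.4322. Require 1/(1 + K_p·0.4322) = 0.02, so 1 + 0.4322·K_p = 50.
K_p = (50 − 1)/0.4322 = 113.

K_p = 113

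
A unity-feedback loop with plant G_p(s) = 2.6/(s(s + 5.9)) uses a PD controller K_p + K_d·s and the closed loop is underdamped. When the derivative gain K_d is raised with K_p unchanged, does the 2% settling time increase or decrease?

decrease

Characteristic equation s² + (5.9 + 2.6K_d)s + 2.6K_p = 0: raising K_d increases ζω_n = (5.9+2.6K_d)/2 while the loop stays underdamped, so T_s ≈ 4/(ζω_n) decreases.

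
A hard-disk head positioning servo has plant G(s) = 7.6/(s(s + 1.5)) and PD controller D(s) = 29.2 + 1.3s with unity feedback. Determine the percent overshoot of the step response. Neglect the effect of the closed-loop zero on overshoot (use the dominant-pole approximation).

Forward path: (29.2 + 1.3s)·7.6/(s(s+1.5)). The closed-loop characteristic equation is s² + (1.5 + 7.6·1.3)s + 7.6·29.2 = 0.
That is s² + 11.38s + 221.9 = 0, so ω_n = 14.9 rad/s and ζ = 11.38/(2·14.9) = 0.382.
%OS = 100·exp(−πζ/√(1−ζ²)) = 27.3%.

27.3%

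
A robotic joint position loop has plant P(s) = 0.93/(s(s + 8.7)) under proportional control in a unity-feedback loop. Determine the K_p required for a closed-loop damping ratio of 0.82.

Closed-loop characteristic equation: s² + 8.7s + K_p·0.93 = 0.
So ω_n = √(0.93K_p) and 2ζω_n = 8.7, giving ζ = 8.7/(2√(0.93K_p)).
Setting ζ = 0.82: √(0.93K_p) = 8.7/(2·0.82) = 5.305, so K_p = 28.14/0.93 = 30.3.

K_p = 30.3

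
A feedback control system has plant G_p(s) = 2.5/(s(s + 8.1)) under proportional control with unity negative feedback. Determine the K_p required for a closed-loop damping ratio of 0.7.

Closed-loop characteristic equation: s² + 8.1s + K_p·2.5 = 0.
So ω_n = √(2.5K_p) and 2ζω_n = 8.1, giving ζ = 8.1/(2√(2.5K_p)).
Setting ζ = 0.7: √(2.5K_p) = 8.1/(2·0.7) = 5.786, so K_p = 33.47/2.5 = 13.4.

K_p = 13.4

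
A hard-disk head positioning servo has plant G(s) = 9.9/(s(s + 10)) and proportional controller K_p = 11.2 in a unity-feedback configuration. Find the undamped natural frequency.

ω_n = 10.5 rad/s

With unity feedback the closed-loop characteristic equation is s² + 10s + 11.2·9.9 = s² + 10s + 110.9 = 0.
So ω_n² = 110.9 ⇒ ω_n = 10.53 rad/s, and ζ = 10/(2ω_n) = 0.475.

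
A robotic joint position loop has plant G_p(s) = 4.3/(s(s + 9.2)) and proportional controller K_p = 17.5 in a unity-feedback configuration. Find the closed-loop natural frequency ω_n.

The closed-loop denominator is s(s+9.2) + 17.5·4.3 = s² + 9.2s + 75.25.
Matching s² + 2ζω_n s + ω_n²: ω_n = √75.25 = 8.675 rad/s and 2ζω_n = 9.2, so ζ = 9.2/(2·8.675) = 0.53.

ω_n = 8.67 rad/s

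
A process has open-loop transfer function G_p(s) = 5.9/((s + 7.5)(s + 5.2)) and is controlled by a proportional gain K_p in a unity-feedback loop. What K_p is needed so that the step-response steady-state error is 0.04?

K_p = 159

For a type-0 loop with proportional control, e_ss = 1/(1 + K_p·G_p(0)).
G_p(0) = 0.1513. Require 1/(1 + K_p·0.1513) = 0.04, so 1 + 0.1513·K_p = 25.
K_p = (25 − 1)/0.1513 = 159.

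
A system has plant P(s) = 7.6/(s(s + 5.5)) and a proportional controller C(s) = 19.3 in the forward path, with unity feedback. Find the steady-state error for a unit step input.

0

The open loop C(s)P(s) has a pole at the origin (type 1), so the static position error constant is infinite and e_ss = 1/(1+∞) = 0.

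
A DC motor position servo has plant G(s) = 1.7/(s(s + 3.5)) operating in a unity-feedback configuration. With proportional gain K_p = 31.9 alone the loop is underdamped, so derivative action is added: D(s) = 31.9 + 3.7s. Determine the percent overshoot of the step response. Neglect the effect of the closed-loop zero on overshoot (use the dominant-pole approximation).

Forward path: (31.9 + 3.7s)·1.7/(s(s+3.5)). The closed-loop characteristic equation is s² + (3.5 + 1.7·3.7)s + 1.7·31.9 = 0.
That is s² + 9.79s + 54.23 = 0, so ω_n = 7.364 rad/s and ζ = 9.79/(2·7.364) = 0.6647.
%OS = 100·exp(−πζ/√(1−ζ²)) = 6.11%.

6.11%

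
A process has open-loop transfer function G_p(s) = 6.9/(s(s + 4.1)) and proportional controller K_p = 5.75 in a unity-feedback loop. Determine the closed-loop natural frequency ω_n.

ω_n = 6.3 rad/s

The closed-loop denominator is s(s+4.1) + 5.75·6.9 = s² + 4.1s + 39.68.
So ω_n² = 39.68 ⇒ ω_n = 6.299 rad/s, and ζ = 4.1/(2ω_n) = 0.325.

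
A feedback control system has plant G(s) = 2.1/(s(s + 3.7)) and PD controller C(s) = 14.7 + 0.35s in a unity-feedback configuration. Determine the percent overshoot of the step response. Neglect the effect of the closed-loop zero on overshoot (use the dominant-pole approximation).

25.5%

Forward path: (14.7 + 0.35s)·2.1/(s(s+3.7)). The closed-loop characteristic equation is s² + (3.7 + 2.1·0.35)s + 2.1·14.7 = 0.
That is s² + 4.435s + 30.87 = 0, so ω_n = 5.556 rad/s and ζ = 4.435/(2·5.556) = 0.3991.
%OS = 100·exp(−πζ/√(1−ζ²)) = 25.5%.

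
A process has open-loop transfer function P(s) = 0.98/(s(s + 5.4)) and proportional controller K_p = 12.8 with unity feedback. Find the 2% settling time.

Closed-loop characteristic equation: s² + 5.4s + 12.54 = 0, so ω_n = 3.542 rad/s and ζ = 5.4/(2·3.542) = 0.7623.
2% settling time T_s ≈ 4/(ζω_n) = 4/2.7 = 1.48 s.

T_s ≈ 1.48 s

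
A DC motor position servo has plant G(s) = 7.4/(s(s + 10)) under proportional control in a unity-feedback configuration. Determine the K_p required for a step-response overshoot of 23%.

K_p = 18.8

From %OS = 100·exp(−πζ/√(1−ζ²)) = 23%, ζ = −ln(0.23)/√(π²+ln²(0.23)) = 0.4237.
Characteristic equation s² + 10s + 7.4K_p = 0 gives ζ = 10/(2√(7.4K_p)).
Setting ζ = 0.4237: √(7.4K_p) = 10/(2·0.4237) = 11.8, so K_p = 139.2/7.4 = 18.8.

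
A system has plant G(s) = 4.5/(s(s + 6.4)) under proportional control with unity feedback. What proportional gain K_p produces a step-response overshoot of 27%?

From %OS = 100·exp(−πζ/√(1−ζ²)) = 27%, ζ = −ln(0.27)/√(π²+ln²(0.27)) = 0.3847.
Characteristic equation s² + 6.4s + 4.5K_p = 0 gives ζ = 6.4/(2√(4.5K_p)).
Setting ζ = 0.3847: √(4.5K_p) = 6.4/(2·0.3847) = 8.318, so K_p = 69.19/4.5 = 15.4.

K_p = 15.4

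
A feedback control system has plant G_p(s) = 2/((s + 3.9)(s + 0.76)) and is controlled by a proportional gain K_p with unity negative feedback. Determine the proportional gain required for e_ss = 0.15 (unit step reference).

K_p = 8.4

For a type-0 loop with proportional control, e_ss = 1/(1 + K_p·G_p(0)).
G_p(0) = 0.6748. Require 1/(1 + K_p·0.6748) = 0.15, so 1 + 0.6748·K_p = 6.667.
K_p = (6.667 − 1)/0.6748 = 8.4.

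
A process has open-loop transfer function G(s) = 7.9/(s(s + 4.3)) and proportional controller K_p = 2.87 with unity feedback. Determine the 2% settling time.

From 1 + K_pG(s) = 0: s² + 4.3s + 22.67 = 0 ⇒ ω_n = 4.762, ζ = 0.4515.
2% settling time T_s ≈ 4/(ζω_n) = 4/2.15 = 1.86 s.

T_s ≈ 1.86 s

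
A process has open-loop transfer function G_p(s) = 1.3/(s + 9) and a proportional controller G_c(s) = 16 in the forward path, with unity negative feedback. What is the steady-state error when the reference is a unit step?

The loop is type 0. Static position error constant K_pos = G_c(0)·G_p(0) = 16·0.1444 = 2.311.
Steady-state error to a unit step: e_ss = 1/(1+K_pos) = 1/3.311 = 0.302.

0.302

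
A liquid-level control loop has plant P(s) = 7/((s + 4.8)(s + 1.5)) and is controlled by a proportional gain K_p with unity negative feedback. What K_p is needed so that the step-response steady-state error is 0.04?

Steady-state error for a unit step on this type-0 loop is 1/(1 + K_p·P(0)).
P(0) = 0.9722. Require 1/(1 + K_p·0.9722) = 0.04, so 1 + 0.9722·K_p = 25.
K_p = (25 − 1)/0.9722 = 24.7.

K_p = 24.7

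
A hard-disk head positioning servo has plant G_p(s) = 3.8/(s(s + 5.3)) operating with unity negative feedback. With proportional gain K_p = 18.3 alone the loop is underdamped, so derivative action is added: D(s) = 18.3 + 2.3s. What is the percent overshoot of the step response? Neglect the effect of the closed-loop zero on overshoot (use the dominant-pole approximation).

Forward path: (18.3 + 2.3s)·3.8/(s(s+5.3)). The closed-loop characteristic equation is s² + (5.3 + 3.8·2.3)s + 3.8·18.3 = 0.
That is s² + 14.04s + 69.54 = 0, so ω_n = 8.339 rad/s and ζ = 14.04/(2·8.339) = 0.8418.
%OS = 100·exp(−πζ/√(1−ζ²)) = 0.745%.

0.745%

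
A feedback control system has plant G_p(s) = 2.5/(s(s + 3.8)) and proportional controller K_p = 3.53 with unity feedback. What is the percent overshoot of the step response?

From 1 + K_pG_p(s) = 0: s² + 3.8s + 8.825 = 0 ⇒ ω_n = 2.971, ζ = 0.6396.
%OS = 100·exp(−πζ/√(1−ζ²)) = 100·exp(−π·0.6396/√0.5909) = 7.33%.

7.33%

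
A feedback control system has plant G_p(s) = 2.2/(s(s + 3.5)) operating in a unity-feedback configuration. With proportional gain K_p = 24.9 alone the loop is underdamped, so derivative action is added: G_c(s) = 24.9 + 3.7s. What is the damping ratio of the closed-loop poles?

ζ = 0.786

Forward path: (24.9 + 3.7s)·2.2/(s(s+3.5)). The closed-loop characteristic equation is s² + (3.5 + 2.2·3.7)s + 2.2·24.9 = 0.
That is s² + 11.64s + 54.78 = 0, so ω_n = 7.401 rad/s and ζ = 11.64/(2·7.401) = 0.7863.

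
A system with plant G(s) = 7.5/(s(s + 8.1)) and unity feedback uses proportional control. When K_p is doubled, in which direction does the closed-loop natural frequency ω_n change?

ω_n = √(7.5·K_p), which grows with K_p.

increase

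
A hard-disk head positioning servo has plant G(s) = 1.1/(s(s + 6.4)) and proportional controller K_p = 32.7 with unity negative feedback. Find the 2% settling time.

T_s ≈ 1.25 s

From 1 + K_pG(s) = 0: s² + 6.4s + 35.97 = 0 ⇒ ω_n = 5.997, ζ = 0.5336.
2% settling time T_s ≈ 4/(ζω_n) = 4/3.2 = 1.25 s.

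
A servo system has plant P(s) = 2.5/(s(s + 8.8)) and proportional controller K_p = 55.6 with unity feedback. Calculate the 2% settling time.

T_s ≈ 0.909 s

The closed-loop denominator s² + 8.8s + 139 gives ω_n = √139 = 11.79 and ζ = 8.8/(2ω_n) = 0.3732.
2% settling time T_s ≈ 4/(ζω_n) = 4/4.4 = 0.909 s.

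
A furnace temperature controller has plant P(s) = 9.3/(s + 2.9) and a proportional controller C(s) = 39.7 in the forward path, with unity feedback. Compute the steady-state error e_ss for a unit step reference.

The loop is type 0. Static position error constant K_pos = C(0)·P(0) = 39.7·3.207 = 127.3.
Steady-state error to a unit step: e_ss = 1/(1+K_pos) = 1/128.3 = 0.00779.

0.00779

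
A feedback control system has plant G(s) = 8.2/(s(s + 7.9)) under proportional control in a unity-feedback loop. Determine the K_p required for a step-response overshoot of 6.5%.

From %OS = 100·exp(−πζ/√(1−ζ²)) = 6.5%, ζ = −ln(0.065)/√(π²+ln²(0.065)) = 0.6564.
Characteristic equation s² + 7.9s + 8.2K_p = 0 gives ζ = 7.9/(2√(8.2K_p)).
Setting ζ = 0.6564: √(8.2K_p) = 7.9/(2·0.6564) = 6.018, so K_p = 36.21/8.2 = 4.42.

K_p = 4.42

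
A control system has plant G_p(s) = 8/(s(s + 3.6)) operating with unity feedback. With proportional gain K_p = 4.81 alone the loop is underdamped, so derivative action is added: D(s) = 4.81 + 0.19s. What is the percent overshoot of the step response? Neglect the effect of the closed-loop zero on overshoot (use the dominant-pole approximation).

Forward path: (4.81 + 0.19s)·8/(s(s+3.6)). The closed-loop characteristic equation is s² + (3.6 + 8·0.19)s + 8·4.81 = 0.
That is s² + 5.12s + 38.48 = 0, so ω_n = 6.203 rad/s and ζ = 5.12/(2·6.203) = 0.4127.
%OS = 100·exp(−πζ/√(1−ζ²)) = 24.1%.

24.1%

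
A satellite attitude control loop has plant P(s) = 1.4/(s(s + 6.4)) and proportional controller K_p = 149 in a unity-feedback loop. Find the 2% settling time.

The closed-loop denominator s² + 6.4s + 208.6 gives ω_n = √208.6 = 14.44 and ζ = 6.4/(2ω_n) = 0.2216.
2% settling time T_s ≈ 4/(ζω_n) = 4/3.2 = 1.25 s.

T_s ≈ 1.25 s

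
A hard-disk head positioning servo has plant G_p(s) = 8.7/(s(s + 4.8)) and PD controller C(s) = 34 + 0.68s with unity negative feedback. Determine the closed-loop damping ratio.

Forward path: (34 + 0.68s)·8.7/(s(s+4.8)). The closed-loop characteristic equation is s² + (4.8 + 8.7·0.68)s + 8.7·34 = 0.
That is s² + 10.72s + 295.8 = 0, so ω_n = 17.2 rad/s and ζ = 10.72/(2·17.2) = 0.3115.

ζ = 0.312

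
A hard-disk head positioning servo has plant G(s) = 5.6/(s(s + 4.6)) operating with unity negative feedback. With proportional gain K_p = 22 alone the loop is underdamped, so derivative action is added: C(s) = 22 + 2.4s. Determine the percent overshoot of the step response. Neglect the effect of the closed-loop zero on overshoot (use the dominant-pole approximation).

1.25%

Forward path: (22 + 2.4s)·5.6/(s(s+4.6)). The closed-loop characteristic equation is s² + (4.6 + 5.6·2.4)s + 5.6·22 = 0.
That is s² + 18.04s + 123.2 = 0, so ω_n = 11.1 rad/s and ζ = 18.04/(2·11.1) = 0.8126.
%OS = 100·exp(−πζ/√(1−ζ²)) = 1.25%.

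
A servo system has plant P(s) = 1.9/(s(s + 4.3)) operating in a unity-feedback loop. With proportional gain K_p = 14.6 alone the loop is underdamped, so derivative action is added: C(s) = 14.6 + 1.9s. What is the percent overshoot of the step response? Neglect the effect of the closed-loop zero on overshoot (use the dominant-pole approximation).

Forward path: (14.6 + 1.9s)·1.9/(s(s+4.3)). The closed-loop characteristic equation is s² + (4.3 + 1.9·1.9)s + 1.9·14.6 = 0.
That is s² + 7.91s + 27.74 = 0, so ω_n = 5.267 rad/s and ζ = 7.91/(2·5.267) = 0.7509.
%OS = 100·exp(−πζ/√(1−ζ²)) = 2.81%.

2.81%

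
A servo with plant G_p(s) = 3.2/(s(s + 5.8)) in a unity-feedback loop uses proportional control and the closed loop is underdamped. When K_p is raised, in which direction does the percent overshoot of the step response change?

increase

Characteristic equation s² + 5.8s + K_p·3.2 = 0: raising K_p raises ω_n while 2ζω_n = 5.8 is fixed, so ζ falls and overshoot grows.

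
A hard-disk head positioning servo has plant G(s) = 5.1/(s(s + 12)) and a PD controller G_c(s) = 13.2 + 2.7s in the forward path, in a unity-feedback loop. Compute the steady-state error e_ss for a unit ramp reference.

0.178

The loop has one pole at the origin (type 1). Velocity error constant K_v = lim_{s→0} s·G_c(s)G(s) = 13.2·5.1/12 = 5.61.
Steady-state error to a unit ramp: e_ss = 1/K_v = 0.178.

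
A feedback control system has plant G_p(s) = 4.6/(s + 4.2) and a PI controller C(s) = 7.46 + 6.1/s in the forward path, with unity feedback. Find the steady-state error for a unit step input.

0

The open loop C(s)G_p(s) has a pole at the origin (type 1), so the static position error constant is infinite and e_ss = 1/(1+∞) = 0.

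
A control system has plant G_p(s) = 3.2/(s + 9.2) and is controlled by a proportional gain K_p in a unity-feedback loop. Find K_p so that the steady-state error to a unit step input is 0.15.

K_p = 16.3

For a type-0 loop with proportional control, e_ss = 1/(1 + K_p·G_p(0)).
G_p(0) = 0.3478. Require 1/(1 + K_p·0.3478) = 0.15, so 1 + 0.3478·K_p = 6.667.
K_p = (6.667 − 1)/0.3478 = 16.3.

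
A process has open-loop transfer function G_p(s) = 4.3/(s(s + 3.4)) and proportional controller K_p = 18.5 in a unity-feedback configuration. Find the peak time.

T_p = 0.359 s

Closed-loop characteristic equation: s² + 3.4s + 79.55 = 0, so ω_n = 8.919 rad/s and ζ = 3.4/(2·8.919) = 0.1906.
Damped frequency ω_d = ω_n√(1−ζ²) = 8.756 rad/s, so peak time T_p = π/ω_d = 0.359 s.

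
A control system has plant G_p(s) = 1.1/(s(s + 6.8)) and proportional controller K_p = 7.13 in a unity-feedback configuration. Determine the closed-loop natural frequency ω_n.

The closed-loop denominator is s(s+6.8) + 7.13·1.1 = s² + 6.8s + 7.843.
Matching s² + 2ζω_n s + ω_n²: ω_n = √7.843 = 2.801 rad/s and 2ζω_n = 6.8, so ζ = 6.8/(2·2.801) = 1.21.

ω_n = 2.8 rad/s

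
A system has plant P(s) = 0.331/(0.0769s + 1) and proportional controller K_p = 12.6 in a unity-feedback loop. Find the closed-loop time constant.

τ = 0.0149 s

Closed loop: T(s) = K_p·P/(1+K_p·P) = 4.171/(0.0769s + 1 + 4.171), with pole at s = −(1 + 4.171)/0.0769 = −67.24.
Closed-loop time constant τ = 1/67.24 = 0.0149 s.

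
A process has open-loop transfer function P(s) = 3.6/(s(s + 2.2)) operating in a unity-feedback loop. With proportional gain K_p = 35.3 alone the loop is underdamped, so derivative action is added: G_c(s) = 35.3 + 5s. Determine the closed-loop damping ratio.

Forward path: (35.3 + 5s)·3.6/(s(s+2.2)). The closed-loop characteristic equation is s² + (2.2 + 3.6·5)s + 3.6·35.3 = 0.
That is s² + 20.2s + 127.1 = 0, so ω_n = 11.27 rad/s and ζ = 20.2/(2·11.27) = 0.8959.

ζ = 0.896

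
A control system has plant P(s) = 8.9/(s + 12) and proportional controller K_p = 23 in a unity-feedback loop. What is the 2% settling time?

Closed-loop transfer function: T(s) = K_p·P(s)/(1 + K_p·P(s)) = 204.7/(s + 12 + 204.7) = 204.7/(s + 216.7).
Time constant τ = 1/216.7 = 0.004615 s, so the 2% settling time is about 4τ = 0.0185 s.

T_s ≈ 0.0185 s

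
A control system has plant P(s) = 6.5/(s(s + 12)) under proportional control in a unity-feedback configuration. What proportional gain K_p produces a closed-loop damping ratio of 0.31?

Closed-loop characteristic equation: s² + 12s + K_p·6.5 = 0.
So ω_n = √(6.5K_p) and 2ζω_n = 12, giving ζ = 12/(2√(6.5K_p)).
Setting ζ = 0.31: √(6.5K_p) = 12/(2·0.31) = 19.35, so K_p = 374.6/6.5 = 57.6.

K_p = 57.6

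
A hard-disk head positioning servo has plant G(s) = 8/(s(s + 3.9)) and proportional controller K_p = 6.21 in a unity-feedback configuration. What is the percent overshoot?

40.5%

Closed-loop characteristic equation: s² + 3.9s + 49.68 = 0, so ω_n = 7.048 rad/s and ζ = 3.9/(2·7.048) = 0.2767.
%OS = 100·exp(−πζ/√(1−ζ²)) = 100·exp(−π·0.2767/√0.9235) = 40.5%.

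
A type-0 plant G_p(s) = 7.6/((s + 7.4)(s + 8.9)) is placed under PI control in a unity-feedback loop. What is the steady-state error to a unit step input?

The PI controller's integrator makes the forward path type 1, so e_ss to a step is zero.

0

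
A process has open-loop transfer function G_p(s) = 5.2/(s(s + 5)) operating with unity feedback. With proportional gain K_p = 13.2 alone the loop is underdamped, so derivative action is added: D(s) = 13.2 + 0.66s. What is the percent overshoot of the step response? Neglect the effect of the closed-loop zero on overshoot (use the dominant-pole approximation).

Forward path: (13.2 + 0.66s)·5.2/(s(s+5)). The closed-loop characteristic equation is s² + (5 + 5.2·0.66)s + 5.2·13.2 = 0.
That is s² + 8.432s + 68.64 = 0, so ω_n = 8.285 rad/s and ζ = 8.432/(2·8.285) = 0.5089.
%OS = 100·exp(−πζ/√(1−ζ²)) = 15.6%.

15.6%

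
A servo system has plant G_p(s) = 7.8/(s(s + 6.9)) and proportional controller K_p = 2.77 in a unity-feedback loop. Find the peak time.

T_p = 1.01 s

The closed-loop denominator s² + 6.9s + 21.61 gives ω_n = √21.61 = 4.648 and ζ = 6.9/(2ω_n) = 0.7422.
Damped frequency ω_d = ω_n√(1−ζ²) = 3.115 rad/s, so peak time T_p = π/ω_d = 1.01 s.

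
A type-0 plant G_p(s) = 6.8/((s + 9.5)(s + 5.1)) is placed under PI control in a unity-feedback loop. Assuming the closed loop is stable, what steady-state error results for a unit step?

The PI controller's integrator makes the forward path type 1, so e_ss to a step is zero.

0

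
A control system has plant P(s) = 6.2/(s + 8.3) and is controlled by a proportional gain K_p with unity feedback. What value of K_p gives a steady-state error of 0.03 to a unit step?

For a type-0 loop with proportional control, e_ss = 1/(1 + K_p·P(0)).
P(0) = 0.747. Require 1/(1 + K_p·0.747) = 0.03, so 1 + 0.747·K_p = 33.33.
K_p = (33.33 − 1)/0.747 = 43.3.

K_p = 43.3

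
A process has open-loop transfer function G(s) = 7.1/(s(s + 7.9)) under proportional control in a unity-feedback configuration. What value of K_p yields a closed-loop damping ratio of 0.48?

K_p = 9.54

Closed-loop characteristic equation: s² + 7.9s + K_p·7.1 = 0.
So ω_n = √(7.1K_p) and 2ζω_n = 7.9, giving ζ = 7.9/(2√(7.1K_p)).
Setting ζ = 0.48: √(7.1K_p) = 7.9/(2·0.48) = 8.229, so K_p = 67.72/7.1 = 9.54.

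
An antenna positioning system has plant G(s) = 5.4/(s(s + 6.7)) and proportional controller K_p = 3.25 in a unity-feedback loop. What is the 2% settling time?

From 1 + K_pG(s) = 0: s² + 6.7s + 17.55 = 0 ⇒ ω_n = 4.189, ζ = 0.7997.
2% settling time T_s ≈ 4/(ζω_n) = 4/3.35 = 1.19 s.

T_s ≈ 1.19 s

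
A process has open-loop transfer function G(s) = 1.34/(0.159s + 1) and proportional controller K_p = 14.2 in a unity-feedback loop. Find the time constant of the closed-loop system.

τ = 0.00794 s

Closed loop: T(s) = K_p·G/(1+K_p·G) = 19.03/(0.159s + 1 + 19.03), with pole at s = −(1 + 19.03)/0.159 = −126.
Closed-loop time constant τ = 1/126 = 0.00794 s.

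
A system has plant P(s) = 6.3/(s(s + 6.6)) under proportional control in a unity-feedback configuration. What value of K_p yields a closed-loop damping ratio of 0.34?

K_p = 15

Closed-loop characteristic equation: s² + 6.6s + K_p·6.3 = 0.
So ω_n = √(6.3K_p) and 2ζω_n = 6.6, giving ζ = 6.6/(2√(6.3K_p)).
Setting ζ = 0.34: √(6.3K_p) = 6.6/(2·0.34) = 9.706, so K_p = 94.2/6.3 = 15.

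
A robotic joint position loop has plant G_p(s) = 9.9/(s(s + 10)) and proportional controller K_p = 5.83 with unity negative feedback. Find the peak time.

Closed-loop characteristic equation: s² + 10s + 57.72 = 0, so ω_n = 7.597 rad/s and ζ = 10/(2·7.597) = 0.6581.
Damped frequency ω_d = ω_n√(1−ζ²) = 5.72 rad/s, so peak time T_p = π/ω_d = 0.549 s.

T_p = 0.549 s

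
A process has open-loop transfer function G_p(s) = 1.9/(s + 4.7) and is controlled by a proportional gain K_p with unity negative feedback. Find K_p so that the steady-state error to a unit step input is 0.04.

The loop is type 0, so e_ss(step) = 1/(1 + K_pos) with K_pos = K_p·G_p(0).
G_p(0) = 0.4043. Require 1/(1 + K_p·0.4043) = 0.04, so 1 + 0.4043·K_p = 25.
K_p = (25 − 1)/0.4043 = 59.4.

K_p = 59.4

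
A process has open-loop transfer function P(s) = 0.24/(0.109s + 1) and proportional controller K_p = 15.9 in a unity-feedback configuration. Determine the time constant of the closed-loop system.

τ = 0.0226 s

Closed loop: T(s) = K_p·P/(1+K_p·P) = 3.816/(0.109s + 1 + 3.816), with pole at s = −(1 + 3.816)/0.109 = −44.18.
Closed-loop time constant τ = 1/44.18 = 0.0226 s.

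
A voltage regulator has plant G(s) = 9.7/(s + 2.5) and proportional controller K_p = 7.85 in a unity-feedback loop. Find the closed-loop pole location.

Closed-loop transfer function: T(s) = K_p·G(s)/(1 + K_p·G(s)) = 76.14/(s + 2.5 + 76.14) = 76.14/(s + 78.64).
The closed-loop pole is at s = −78.64.

s = -78.64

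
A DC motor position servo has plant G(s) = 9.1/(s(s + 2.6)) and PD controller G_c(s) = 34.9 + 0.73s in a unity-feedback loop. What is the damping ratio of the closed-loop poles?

Forward path: (34.9 + 0.73s)·9.1/(s(s+2.6)). The closed-loop characteristic equation is s² + (2.6 + 9.1·0.73)s + 9.1·34.9 = 0.
That is s² + 9.243s + 317.6 = 0, so ω_n = 17.82 rad/s and ζ = 9.243/(2·17.82) = 0.2593.

ζ = 0.259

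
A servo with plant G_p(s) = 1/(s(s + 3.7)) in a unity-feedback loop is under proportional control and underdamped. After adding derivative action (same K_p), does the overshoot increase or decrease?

decrease

The derivative term adds K·K_d to the s-coefficient of the characteristic equation, raising 2ζω_n while ω_n is unchanged; ζ increases, so overshoot decreases.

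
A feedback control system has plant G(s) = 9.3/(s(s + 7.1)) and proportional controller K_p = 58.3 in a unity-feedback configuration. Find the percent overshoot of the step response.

The closed-loop denominator s² + 7.1s + 542.2 gives ω_n = √542.2 = 23.28 and ζ = 7.1/(2ω_n) = 0.1525.
%OS = 100·exp(−πζ/√(1−ζ²)) = 100·exp(−π·0.1525/√0.9768) = 61.6%.

61.6%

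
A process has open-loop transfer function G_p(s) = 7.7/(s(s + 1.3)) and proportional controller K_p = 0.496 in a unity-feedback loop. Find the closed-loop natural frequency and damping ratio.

1 + K_p·G_p(s) = 0 gives s² + 1.3s + 3.819 = 0.
So ω_n² = 3.819 ⇒ ω_n = 1.954 rad/s, and ζ = 1.3/(2ω_n) = 0.333.

ω_n = 1.95 rad/s, ζ = 0.333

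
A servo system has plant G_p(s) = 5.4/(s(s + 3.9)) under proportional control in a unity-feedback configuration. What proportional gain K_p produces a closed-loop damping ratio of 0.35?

Closed-loop characteristic equation: s² + 3.9s + K_p·5.4 = 0.
So ω_n = √(5.4K_p) and 2ζω_n = 3.9, giving ζ = 3.9/(2√(5.4K_p)).
Setting ζ = 0.35: √(5.4K_p) = 3.9/(2·0.35) = 5.571, so K_p = 31.04/5.4 = 5.75.

K_p = 5.75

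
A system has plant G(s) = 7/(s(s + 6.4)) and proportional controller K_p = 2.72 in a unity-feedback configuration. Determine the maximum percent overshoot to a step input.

3.37%

The closed-loop denominator s² + 6.4s + 19.04 gives ω_n = √19.04 = 4.363 and ζ = 6.4/(2ω_n) = 0.7334.
%OS = 100·exp(−πζ/√(1−ζ²)) = 100·exp(−π·0.7334/√0.4622) = 3.37%.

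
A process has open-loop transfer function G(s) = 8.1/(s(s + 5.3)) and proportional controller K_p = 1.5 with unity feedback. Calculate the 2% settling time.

T_s ≈ 1.51 s

Closed-loop characteristic equation: s² + 5.3s + 12.15 = 0, so ω_n = 3.486 rad/s and ζ = 5.3/(2·3.486) = 0.7603.
2% settling time T_s ≈ 4/(ζω_n) = 4/2.65 = 1.51 s.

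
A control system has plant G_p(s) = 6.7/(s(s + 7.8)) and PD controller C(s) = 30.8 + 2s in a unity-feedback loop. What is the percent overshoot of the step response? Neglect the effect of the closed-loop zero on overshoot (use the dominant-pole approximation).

3.22%

Forward path: (30.8 + 2s)·6.7/(s(s+7.8)). The closed-loop characteristic equation is s² + (7.8 + 6.7·2)s + 6.7·30.8 = 0.
That is s² + 21.2s + 206.4 = 0, so ω_n = 14.37 rad/s and ζ = 21.2/(2·14.37) = 0.7379.
%OS = 100·exp(−πζ/√(1−ζ²)) = 3.22%.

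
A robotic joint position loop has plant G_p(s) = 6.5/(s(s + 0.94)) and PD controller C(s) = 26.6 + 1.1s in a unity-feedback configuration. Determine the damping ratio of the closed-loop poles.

ζ = 0.308

Forward path: (26.6 + 1.1s)·6.5/(s(s+0.94)). The closed-loop characteristic equation is s² + (0.94 + 6.5·1.1)s + 6.5·26.6 = 0.
That is s² + 8.09s + 172.9 = 0, so ω_n = 13.15 rad/s and ζ = 8.09/(2·13.15) = 0.3076.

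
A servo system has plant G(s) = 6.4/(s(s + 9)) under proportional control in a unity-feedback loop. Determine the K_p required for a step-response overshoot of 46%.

K_p = 55

From %OS = 100·exp(−πζ/√(1−ζ²)) = 46%, ζ = −ln(0.46)/√(π²+ln²(0.46)) = 0.24.
Characteristic equation s² + 9s + 6.4K_p = 0 gives ζ = 9/(2√(6.4K_p)).
Setting ζ = 0.24: √(6.4K_p) = 9/(2·0.24) = 18.75, so K_p = 351.7/6.4 = 55.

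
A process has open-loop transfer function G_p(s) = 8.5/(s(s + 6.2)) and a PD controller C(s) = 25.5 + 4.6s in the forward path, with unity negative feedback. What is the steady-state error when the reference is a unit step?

The open loop C(s)G_p(s) has a pole at the origin (type 1), so the static position error constant is infinite and e_ss = 1/(1+∞) = 0.

0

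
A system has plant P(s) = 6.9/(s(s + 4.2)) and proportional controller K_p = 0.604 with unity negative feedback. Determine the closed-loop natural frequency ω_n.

The closed-loop denominator is s(s+4.2) + 0.604·6.9 = s² + 4.2s + 4.168.
So ω_n² = 4.168 ⇒ ω_n = 2.041 rad/s, and ζ = 4.2/(2ω_n) = 1.03.

ω_n = 2.04 rad/s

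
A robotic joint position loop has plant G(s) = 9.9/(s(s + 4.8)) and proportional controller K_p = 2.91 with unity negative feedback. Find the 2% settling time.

T_s ≈ 1.67 s

From 1 + K_pG(s) = 0: s² + 4.8s + 28.81 = 0 ⇒ ω_n = 5.367, ζ = 0.4471.
2% settling time T_s ≈ 4/(ζω_n) = 4/2.4 = 1.67 s.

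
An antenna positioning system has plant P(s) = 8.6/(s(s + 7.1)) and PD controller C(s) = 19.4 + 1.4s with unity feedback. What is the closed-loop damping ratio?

Forward path: (19.4 + 1.4s)·8.6/(s(s+7.1)). The closed-loop characteristic equation is s² + (7.1 + 8.6·1.4)s + 8.6·19.4 = 0.
That is s² + 19.14s + 166.8 = 0, so ω_n = 12.92 rad/s and ζ = 19.14/(2·12.92) = 0.7409.

ζ = 0.741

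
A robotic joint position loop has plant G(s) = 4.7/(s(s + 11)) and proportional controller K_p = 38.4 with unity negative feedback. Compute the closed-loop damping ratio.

ζ = 0.409

1 + K_p·G(s) = 0 gives s² + 11s + 180.5 = 0.
So ω_n² = 180.5 ⇒ ω_n = 13.43 rad/s, and ζ = 11/(2ω_n) = 0.409.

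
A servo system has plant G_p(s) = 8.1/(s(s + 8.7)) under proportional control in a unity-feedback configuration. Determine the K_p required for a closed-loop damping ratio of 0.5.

K_p = 9.34

Closed-loop characteristic equation: s² + 8.7s + K_p·8.1 = 0.
So ω_n = √(8.1K_p) and 2ζω_n = 8.7, giving ζ = 8.7/(2√(8.1K_p)).
Setting ζ = 0.5: √(8.1K_p) = 8.7/(2·0.5) = 8.7, so K_p = 75.69/8.1 = 9.34.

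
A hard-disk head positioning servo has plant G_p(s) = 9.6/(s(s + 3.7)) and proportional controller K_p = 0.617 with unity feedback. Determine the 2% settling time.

The closed-loop denominator s² + 3.7s + 5.923 gives ω_n = √5.923 = 2.434 and ζ = 3.7/(2ω_n) = 0.7601.
2% settling time T_s ≈ 4/(ζω_n) = 4/1.85 = 2.16 s.

T_s ≈ 2.16 s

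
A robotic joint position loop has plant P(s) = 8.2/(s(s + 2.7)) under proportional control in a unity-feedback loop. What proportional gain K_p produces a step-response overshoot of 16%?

From %OS = 100·exp(−πζ/√(1−ζ²)) = 16%, ζ = −ln(0.16)/√(π²+ln²(0.16)) = 0.5039.
Characteristic equation s² + 2.7s + 8.2K_p = 0 gives ζ = 2.7/(2√(8.2K_p)).
Setting ζ = 0.5039: √(8.2K_p) = 2.7/(2·0.5039) = 2.679, so K_p = 7.179/8.2 = 0.875.

K_p = 0.875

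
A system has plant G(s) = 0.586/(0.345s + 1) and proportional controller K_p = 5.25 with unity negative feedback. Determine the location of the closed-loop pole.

Closed loop: T(s) = K_p·G/(1+K_p·G) = 3.076/(0.345s + 1 + 3.076), with pole at s = −(1 + 3.076)/0.345 = −11.82.

s = -11.82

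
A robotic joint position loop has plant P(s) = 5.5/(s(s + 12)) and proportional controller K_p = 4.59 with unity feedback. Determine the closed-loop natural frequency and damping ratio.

1 + K_p·P(s) = 0 gives s² + 12s + 25.24 = 0.
Matching s² + 2ζω_n s + ω_n²: ω_n = √25.24 = 5.024 rad/s and 2ζω_n = 12, so ζ = 12/(2·5.024) = 1.19.

ω_n = 5.02 rad/s, ζ = 1.19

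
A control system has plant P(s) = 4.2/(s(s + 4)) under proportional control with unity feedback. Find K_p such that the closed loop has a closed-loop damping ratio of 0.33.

Closed-loop characteristic equation: s² + 4s + K_p·4.2 = 0.
So ω_n = √(4.2K_p) and 2ζω_n = 4, giving ζ = 4/(2√(4.2K_p)).
Setting ζ = 0.33: √(4.2K_p) = 4/(2·0.33) = 6.061, so K_p = 36.73/4.2 = 8.75.

K_p = 8.75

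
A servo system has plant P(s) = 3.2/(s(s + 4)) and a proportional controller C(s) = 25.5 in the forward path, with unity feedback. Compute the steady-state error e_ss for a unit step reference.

The open loop C(s)P(s) has a pole at the origin (type 1), so the static position error constant is infinite and e_ss = 1/(1+∞) = 0.

0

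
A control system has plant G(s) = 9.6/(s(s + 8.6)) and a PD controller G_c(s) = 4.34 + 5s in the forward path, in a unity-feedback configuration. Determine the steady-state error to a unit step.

The open loop G_c(s)G(s) has a pole at the origin (type 1), so the static position error constant is infinite and e_ss = 1/(1+∞) = 0.

0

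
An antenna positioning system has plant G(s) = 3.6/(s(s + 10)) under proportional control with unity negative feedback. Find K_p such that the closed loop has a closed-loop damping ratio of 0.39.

K_p = 45.7

Closed-loop characteristic equation: s² + 10s + K_p·3.6 = 0.
So ω_n = √(3.6K_p) and 2ζω_n = 10, giving ζ = 10/(2√(3.6K_p)).
Setting ζ = 0.39: √(3.6K_p) = 10/(2·0.39) = 12.82, so K_p = 164.4/3.6 = 45.7.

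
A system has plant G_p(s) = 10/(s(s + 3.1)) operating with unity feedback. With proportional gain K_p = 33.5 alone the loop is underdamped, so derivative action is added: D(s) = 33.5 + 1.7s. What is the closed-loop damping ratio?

ζ = 0.549

Forward path: (33.5 + 1.7s)·10/(s(s+3.1)). The closed-loop characteristic equation is s² + (3.1 + 10·1.7)s + 10·33.5 = 0.
That is s² + 20.1s + 335 = 0, so ω_n = 18.3 rad/s and ζ = 20.1/(2·18.3) = 0.5491.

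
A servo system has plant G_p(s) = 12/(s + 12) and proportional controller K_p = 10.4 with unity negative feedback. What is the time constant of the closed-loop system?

τ = 0.00731 s

Closed-loop transfer function: T(s) = K_p·G_p(s)/(1 + K_p·G_p(s)) = 124.8/(s + 12 + 124.8) = 124.8/(s + 136.8).
Time constant τ = 1/136.8 = 0.00731 s.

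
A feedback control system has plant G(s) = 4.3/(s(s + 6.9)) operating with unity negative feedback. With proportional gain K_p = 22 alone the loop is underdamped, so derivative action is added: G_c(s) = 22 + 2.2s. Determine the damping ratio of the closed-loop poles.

Forward path: (22 + 2.2s)·4.3/(s(s+6.9)). The closed-loop characteristic equation is s² + (6.9 + 4.3·2.2)s + 4.3·22 = 0.
That is s² + 16.36s + 94.6 = 0, so ω_n = 9.726 rad/s and ζ = 16.36/(2·9.726) = 0.841.

ζ = 0.841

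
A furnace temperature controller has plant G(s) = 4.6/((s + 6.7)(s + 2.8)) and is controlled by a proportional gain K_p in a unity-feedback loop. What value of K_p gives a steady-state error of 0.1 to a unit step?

Steady-state error for a unit step on this type-0 loop is 1/(1 + K_p·G(0)).
G(0) = 0.2452. Require 1/(1 + K_p·0.2452) = 0.1, so 1 + 0.2452·K_p = 10.
K_p = (10 − 1)/0.2452 = 36.7.

K_p = 36.7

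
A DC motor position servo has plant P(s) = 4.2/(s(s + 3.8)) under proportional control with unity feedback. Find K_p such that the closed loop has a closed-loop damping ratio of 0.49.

Closed-loop characteristic equation: s² + 3.8s + K_p·4.2 = 0.
So ω_n = √(4.2K_p) and 2ζω_n = 3.8, giving ζ = 3.8/(2√(4.2K_p)).
Setting ζ = 0.49: √(4.2K_p) = 3.8/(2·0.49) = 3.878, so K_p = 15.04/4.2 = 3.58.

K_p = 3.58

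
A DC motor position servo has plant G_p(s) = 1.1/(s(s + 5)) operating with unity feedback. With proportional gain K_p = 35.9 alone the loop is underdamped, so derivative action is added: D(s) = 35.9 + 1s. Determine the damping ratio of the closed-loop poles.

ζ = 0.485

Forward path: (35.9 + 1s)·1.1/(s(s+5)). The closed-loop characteristic equation is s² + (5 + 1.1·1)s + 1.1·35.9 = 0.
That is s² + 6.1s + 39.49 = 0, so ω_n = 6.284 rad/s and ζ = 6.1/(2·6.284) = 0.4854.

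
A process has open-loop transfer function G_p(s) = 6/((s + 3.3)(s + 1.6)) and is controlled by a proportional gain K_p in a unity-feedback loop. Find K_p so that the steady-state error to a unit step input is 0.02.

K_p = 43.1

Steady-state error for a unit step on this type-0 loop is 1/(1 + K_p·G_p(0)).
G_p(0) = 1.136. Require 1/(1 + K_p·1.136) = 0.02, so 1 + 1.136·K_p = 50.
K_p = (50 − 1)/1.136 = 43.1.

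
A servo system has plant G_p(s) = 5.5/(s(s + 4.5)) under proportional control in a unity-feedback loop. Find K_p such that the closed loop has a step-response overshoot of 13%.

K_p = 3.1

From %OS = 100·exp(−πζ/√(1−ζ²)) = 13%, ζ = −ln(0.13)/√(π²+ln²(0.13)) = 0.5446.
Characteristic equation s² + 4.5s + 5.5K_p = 0 gives ζ = 4.5/(2√(5.5K_p)).
Setting ζ = 0.5446: √(5.5K_p) = 4.5/(2·0.5446) = 4.131, so K_p = 17.07/5.5 = 3.1.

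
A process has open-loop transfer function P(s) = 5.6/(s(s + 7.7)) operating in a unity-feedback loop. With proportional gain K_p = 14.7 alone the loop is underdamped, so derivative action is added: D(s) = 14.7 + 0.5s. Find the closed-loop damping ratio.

Forward path: (14.7 + 0.5s)·5.6/(s(s+7.7)). The closed-loop characteristic equation is s² + (7.7 + 5.6·0.5)s + 5.6·14.7 = 0.
That is s² + 10.5s + 82.32 = 0, so ω_n = 9.073 rad/s and ζ = 10.5/(2·9.073) = 0.5786.

ζ = 0.579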